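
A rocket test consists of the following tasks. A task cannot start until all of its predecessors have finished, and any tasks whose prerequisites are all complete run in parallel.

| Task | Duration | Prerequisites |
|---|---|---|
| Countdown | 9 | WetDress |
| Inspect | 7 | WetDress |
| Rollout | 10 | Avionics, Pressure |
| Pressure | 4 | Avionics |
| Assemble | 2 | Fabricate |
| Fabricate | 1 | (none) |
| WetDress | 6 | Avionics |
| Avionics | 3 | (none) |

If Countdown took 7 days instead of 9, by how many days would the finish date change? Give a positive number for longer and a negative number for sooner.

-1

As given, the longest chain is Avionics→WetDress→Countdown = 3+6+9 = 18, so the finish is 18 days.
Countdown is on the critical path; changing it to 7 makes that path 16 days.
The binding chain switches to Avionics→Pressure→Rollout = 3+4+10 = 17; finish 17 days.
Change in finish: 17 − 18 = -1 days.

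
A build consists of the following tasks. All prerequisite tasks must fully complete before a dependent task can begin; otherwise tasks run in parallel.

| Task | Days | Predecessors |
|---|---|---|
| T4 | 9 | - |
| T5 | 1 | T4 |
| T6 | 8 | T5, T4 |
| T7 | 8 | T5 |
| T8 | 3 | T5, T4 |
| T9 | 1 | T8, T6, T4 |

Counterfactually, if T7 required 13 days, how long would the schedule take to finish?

Baseline: T4→T5→T6→T9 = 9+1+8+1 = 19 → 19 days.
The longest path through T7 is only 18 days, so T7 has float 1.
The binding chain switches to T4→T5→T7 = 9+1+13 = 23; finish 23 days.

23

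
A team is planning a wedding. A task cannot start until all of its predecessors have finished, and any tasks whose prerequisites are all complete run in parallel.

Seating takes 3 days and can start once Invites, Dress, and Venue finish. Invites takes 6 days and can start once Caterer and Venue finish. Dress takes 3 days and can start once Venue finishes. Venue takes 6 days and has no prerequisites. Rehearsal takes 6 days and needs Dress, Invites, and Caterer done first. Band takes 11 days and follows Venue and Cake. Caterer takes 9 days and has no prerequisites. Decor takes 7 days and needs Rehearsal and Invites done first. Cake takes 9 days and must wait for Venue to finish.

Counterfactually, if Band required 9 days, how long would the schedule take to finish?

Baseline: Caterer→Invites→Rehearsal→Decor = 9+6+6+7 = 28 → 28 days.
Band has 2 days of float (longest path through it is 26).
No other chain overtakes it, so the finish is 28 days.

28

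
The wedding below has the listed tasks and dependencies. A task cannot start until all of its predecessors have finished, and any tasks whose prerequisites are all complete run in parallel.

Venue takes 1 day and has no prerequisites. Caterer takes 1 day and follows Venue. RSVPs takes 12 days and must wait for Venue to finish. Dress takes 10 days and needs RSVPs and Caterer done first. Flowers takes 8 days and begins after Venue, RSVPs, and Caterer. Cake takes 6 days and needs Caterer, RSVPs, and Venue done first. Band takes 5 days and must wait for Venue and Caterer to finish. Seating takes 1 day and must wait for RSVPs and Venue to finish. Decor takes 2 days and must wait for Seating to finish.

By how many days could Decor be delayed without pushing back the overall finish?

Venue→RSVPs→Dress = 1+12+10 = 23 sets the makespan at 23 days.
Longest path through Decor: 16 days (earliest finish 16, latest finish 23).
So Decor can slip 23 − 16 = 7 days.

7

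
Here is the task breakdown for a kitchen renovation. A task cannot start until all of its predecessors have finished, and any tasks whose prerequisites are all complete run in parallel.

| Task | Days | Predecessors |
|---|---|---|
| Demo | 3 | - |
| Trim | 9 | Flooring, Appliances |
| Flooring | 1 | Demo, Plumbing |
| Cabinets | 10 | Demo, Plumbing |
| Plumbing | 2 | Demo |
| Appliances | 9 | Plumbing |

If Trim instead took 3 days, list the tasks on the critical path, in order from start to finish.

Demo, Plumbing, Appliances, Trim

Actual critical path: Demo→Plumbing→Appliances→Trim = 3+2+9+9 = 23 ⇒ 23 days.
Since Trim is critical, the -6 change carries straight to that chain (now 17 days).
No other chain overtakes it, so the finish is 17 days.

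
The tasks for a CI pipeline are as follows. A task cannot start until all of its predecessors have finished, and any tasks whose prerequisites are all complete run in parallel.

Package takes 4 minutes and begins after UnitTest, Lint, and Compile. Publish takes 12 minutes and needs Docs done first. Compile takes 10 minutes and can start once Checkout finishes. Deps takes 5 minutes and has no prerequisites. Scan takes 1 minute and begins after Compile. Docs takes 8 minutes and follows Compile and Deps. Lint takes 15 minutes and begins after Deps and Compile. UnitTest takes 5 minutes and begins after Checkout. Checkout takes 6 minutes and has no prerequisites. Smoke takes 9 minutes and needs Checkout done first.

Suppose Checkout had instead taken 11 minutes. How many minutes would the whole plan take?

41

Baseline: Checkout→Compile→Docs→Publish = 6+10+8+12 = 36 → 36 minutes.
Checkout is on the critical path; changing it to 11 makes that path 41 minutes.
The critical path is still Checkout→Compile→Docs→Publish; finish is now 41 minutes.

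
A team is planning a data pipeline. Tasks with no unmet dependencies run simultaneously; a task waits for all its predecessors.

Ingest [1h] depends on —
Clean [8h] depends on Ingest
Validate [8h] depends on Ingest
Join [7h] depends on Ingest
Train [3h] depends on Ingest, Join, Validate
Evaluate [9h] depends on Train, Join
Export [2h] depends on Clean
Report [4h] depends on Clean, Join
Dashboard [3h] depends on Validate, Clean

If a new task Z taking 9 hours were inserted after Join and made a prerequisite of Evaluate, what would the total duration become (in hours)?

Originally the data pipeline takes 21 hours.
With Z inserted, Evaluate now waits for max(Train, Join, Z).
New critical path: Ingest→Join→Z→Evaluate = 1+7+9+9 = 26 ⇒ 26 hours.

26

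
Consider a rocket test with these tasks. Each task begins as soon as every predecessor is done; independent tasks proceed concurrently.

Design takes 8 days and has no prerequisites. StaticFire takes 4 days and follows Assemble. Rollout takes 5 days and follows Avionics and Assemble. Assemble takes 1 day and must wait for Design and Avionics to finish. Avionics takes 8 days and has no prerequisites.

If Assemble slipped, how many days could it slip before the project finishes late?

0

The longest chain is Design→Assemble→Rollout = 8+1+5 = 14; overall finish 14 days.
Assemble finishes as early as 9 and must finish by 9.
So Assemble can slip 9 − 9 = 0 days.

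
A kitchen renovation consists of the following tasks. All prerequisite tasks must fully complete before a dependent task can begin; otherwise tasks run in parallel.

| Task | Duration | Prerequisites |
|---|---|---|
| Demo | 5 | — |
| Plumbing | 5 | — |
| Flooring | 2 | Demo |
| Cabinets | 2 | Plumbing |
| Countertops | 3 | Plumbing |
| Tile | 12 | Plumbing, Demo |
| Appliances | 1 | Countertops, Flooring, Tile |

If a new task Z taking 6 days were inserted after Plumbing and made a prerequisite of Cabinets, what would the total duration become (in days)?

Originally the plan takes 18 days.
With Z inserted, Cabinets now waits for max(Plumbing, Z).
New critical path: Demo→Tile→Appliances = 5+12+1 = 18 ⇒ 18 days.

18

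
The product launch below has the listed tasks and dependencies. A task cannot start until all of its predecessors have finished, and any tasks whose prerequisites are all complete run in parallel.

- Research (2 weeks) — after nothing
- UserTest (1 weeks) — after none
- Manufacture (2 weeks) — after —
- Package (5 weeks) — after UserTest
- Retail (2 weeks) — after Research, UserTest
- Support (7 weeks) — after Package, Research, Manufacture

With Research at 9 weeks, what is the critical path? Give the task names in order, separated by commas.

Research, Support

Actual critical path: UserTest→Package→Support = 1+5+7 = 13 ⇒ 13 weeks.
The longest path through Research is only 9 weeks, so Research has float 4.
New critical path: Research→Support = 9+7 = 16 ⇒ 16 weeks.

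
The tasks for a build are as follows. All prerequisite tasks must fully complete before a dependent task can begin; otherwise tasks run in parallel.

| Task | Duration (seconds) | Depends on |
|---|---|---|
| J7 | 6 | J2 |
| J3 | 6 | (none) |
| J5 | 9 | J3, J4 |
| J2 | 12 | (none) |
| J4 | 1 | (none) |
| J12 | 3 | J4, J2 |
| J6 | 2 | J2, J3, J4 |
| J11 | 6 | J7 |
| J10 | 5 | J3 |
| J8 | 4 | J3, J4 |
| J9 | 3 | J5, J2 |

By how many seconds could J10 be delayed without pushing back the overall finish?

Critical path: J2→J7→J11 = 12+6+6 = 24, so the finish is 24 seconds.
Longest path through J10: 11 seconds (earliest finish 11, latest finish 24).
Slack of J10 = 19 − 6 = 13 seconds.

13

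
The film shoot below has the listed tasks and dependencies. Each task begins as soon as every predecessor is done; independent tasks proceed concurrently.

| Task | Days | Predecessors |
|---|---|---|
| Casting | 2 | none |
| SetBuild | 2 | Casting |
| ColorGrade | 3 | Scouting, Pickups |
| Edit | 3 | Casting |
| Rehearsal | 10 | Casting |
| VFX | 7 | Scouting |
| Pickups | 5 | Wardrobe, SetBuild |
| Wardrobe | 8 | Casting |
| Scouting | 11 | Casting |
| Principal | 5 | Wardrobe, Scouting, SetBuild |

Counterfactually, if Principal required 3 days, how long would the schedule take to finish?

20

Critical path before the change: Casting→Scouting→VFX = 2+11+7 = 20 giving 20 days.
Principal has 2 days of float (longest path through it is 18).
The critical path is still Casting→Scouting→VFX; finish is now 20 days.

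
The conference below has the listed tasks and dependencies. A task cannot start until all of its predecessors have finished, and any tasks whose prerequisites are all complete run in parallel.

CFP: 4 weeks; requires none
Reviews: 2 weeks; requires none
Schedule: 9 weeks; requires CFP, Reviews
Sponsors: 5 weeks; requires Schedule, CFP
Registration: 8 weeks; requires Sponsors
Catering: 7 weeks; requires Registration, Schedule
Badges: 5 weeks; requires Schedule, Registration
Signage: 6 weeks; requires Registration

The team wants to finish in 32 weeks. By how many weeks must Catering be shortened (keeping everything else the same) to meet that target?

Current finish: 33 weeks; target: 32.
Catering is on every critical path, so each week cut from Catering cuts the finish by one (this holds down to a finish of 32).
Need 33 − 32 = 1 week off Catering → Catering becomes 6 weeks, finish becomes 32.

1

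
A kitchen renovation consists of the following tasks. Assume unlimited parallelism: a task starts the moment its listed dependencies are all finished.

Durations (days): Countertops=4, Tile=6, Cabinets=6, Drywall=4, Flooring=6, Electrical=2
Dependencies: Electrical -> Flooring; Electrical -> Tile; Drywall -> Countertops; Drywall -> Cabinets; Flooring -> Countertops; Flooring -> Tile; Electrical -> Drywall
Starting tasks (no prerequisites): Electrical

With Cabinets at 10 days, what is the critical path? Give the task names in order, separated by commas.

As given, the longest chain is Electrical→Flooring→Tile = 2+6+6 = 14, so the finish is 14 days.
The longest path through Cabinets is only 12 days, so Cabinets has float 2.
New critical path: Electrical→Drywall→Cabinets = 2+4+10 = 16 ⇒ 16 days.

Electrical, Drywall, Cabinets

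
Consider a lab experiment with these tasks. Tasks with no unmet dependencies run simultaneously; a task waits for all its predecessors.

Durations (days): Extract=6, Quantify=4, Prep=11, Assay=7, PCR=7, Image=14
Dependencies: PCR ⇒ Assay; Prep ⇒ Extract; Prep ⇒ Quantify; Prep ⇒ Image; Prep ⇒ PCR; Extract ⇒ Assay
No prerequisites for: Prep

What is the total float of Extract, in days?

Prep→PCR→Assay = 11+7+7 = 25 sets the makespan at 25 days.
Longest path through Extract: 24 days (earliest finish 17, latest finish 18).
So Extract can slip 18 − 17 = 1 day.

1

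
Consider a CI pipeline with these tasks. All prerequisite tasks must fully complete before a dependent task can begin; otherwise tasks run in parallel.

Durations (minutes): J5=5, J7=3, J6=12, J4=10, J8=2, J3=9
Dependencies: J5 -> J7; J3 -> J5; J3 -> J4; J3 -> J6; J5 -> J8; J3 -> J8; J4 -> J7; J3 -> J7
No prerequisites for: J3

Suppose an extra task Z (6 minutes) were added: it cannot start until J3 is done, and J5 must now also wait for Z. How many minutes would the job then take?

23

Originally the job takes 22 minutes.
With Z inserted, J5 now waits for max(J3, Z).
New critical path: J3→Z→J5→J7 = 9+6+5+3 = 23 ⇒ 23 minutes.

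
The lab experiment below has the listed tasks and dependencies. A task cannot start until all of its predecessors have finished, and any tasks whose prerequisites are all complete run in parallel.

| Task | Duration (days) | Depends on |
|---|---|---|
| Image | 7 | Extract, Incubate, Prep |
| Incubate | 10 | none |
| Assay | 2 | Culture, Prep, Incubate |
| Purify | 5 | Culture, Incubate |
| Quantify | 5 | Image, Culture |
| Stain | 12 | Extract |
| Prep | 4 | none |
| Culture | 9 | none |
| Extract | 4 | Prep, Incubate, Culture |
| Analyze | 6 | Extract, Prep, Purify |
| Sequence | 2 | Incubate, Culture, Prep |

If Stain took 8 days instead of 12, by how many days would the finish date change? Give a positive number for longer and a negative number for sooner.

The binding path is Incubate→Extract→Stain = 10+4+12 = 26; finish at 26 days.
Since Stain is critical, the -4 change carries straight to that chain (now 22 days).
The binding chain switches to Incubate→Extract→Image→Quantify = 10+4+7+5 = 26; finish 26 days.
Change in finish: 26 − 26 = +0 days.

0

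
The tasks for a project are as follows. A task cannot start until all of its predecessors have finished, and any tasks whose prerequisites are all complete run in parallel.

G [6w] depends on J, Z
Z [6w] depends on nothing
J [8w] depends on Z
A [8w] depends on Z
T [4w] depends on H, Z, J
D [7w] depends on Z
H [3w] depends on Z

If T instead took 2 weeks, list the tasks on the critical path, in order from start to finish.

Z, J, G

Actual critical path: Z→J→G = 6+8+6 = 20 ⇒ 20 weeks.
T has 2 weeks of float (longest path through it is 18).
That remains the longest chain; total 20 weeks.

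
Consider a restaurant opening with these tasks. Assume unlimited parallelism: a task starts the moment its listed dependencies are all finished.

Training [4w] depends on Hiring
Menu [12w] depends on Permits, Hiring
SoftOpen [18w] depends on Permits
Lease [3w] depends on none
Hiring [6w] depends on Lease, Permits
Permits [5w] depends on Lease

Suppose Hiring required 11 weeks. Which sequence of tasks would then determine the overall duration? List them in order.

Lease, Permits, Hiring, Menu

Baseline: Lease→Permits→Hiring→Menu = 3+5+6+12 = 26 → 26 weeks.
Hiring lies on that path, so at 11 weeks the path becomes 31 weeks.
That remains the longest chain; total 31 weeks.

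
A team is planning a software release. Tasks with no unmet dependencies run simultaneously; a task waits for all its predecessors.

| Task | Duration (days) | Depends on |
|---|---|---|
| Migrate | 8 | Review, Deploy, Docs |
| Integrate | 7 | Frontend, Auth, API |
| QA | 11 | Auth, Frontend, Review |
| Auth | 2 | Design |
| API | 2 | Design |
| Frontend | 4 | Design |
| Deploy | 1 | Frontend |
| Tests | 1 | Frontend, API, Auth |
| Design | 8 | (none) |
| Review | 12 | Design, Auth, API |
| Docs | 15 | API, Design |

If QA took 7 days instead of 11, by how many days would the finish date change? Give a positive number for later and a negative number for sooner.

Actual critical path: Design→Auth→Review→QA = 8+2+12+11 = 33 ⇒ 33 days.
Since QA is critical, the -4 change carries straight to that chain (now 29 days).
The binding chain switches to Design→API→Docs→Migrate = 8+2+15+8 = 33; finish 33 days.
Change in finish: 33 − 33 = +0 days.

0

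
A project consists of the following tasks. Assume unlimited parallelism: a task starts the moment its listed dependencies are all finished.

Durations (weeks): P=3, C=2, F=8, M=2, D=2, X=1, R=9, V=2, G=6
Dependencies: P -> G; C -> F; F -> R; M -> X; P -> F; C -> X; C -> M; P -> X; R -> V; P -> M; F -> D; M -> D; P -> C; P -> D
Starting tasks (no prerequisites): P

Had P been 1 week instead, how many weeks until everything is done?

Baseline: P→C→F→R→V = 3+2+8+9+2 = 24 → 24 weeks.
Since P is critical, the -2 change carries straight to that chain (now 22 weeks).
No other chain overtakes it, so the finish is 22 weeks.

22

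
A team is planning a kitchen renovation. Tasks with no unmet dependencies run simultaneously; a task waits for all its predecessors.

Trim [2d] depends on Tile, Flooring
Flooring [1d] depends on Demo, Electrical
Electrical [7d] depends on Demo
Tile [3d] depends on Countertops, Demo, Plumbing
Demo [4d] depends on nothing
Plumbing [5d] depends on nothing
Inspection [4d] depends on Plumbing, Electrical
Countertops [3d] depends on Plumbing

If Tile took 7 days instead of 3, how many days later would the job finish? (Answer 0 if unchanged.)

2

The binding path is Demo→Electrical→Inspection = 4+7+4 = 15; finish at 15 days.
The longest path through Tile is only 13 days, so Tile has float 2.
The binding chain switches to Plumbing→Countertops→Tile→Trim = 5+3+7+2 = 17; finish 17 days.
Change in finish: 17 − 15 = +2 days.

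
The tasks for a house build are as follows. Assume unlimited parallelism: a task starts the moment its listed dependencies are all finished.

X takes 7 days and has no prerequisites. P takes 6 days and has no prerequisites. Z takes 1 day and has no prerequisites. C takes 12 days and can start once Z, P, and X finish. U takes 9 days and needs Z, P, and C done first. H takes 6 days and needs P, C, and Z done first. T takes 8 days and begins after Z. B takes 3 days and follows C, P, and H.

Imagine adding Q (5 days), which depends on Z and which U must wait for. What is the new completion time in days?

28

Originally the job takes 28 days.
With Q inserted, U now waits for max(Z, P, C, Q).
New critical path: X→C→U = 7+12+9 = 28 ⇒ 28 days.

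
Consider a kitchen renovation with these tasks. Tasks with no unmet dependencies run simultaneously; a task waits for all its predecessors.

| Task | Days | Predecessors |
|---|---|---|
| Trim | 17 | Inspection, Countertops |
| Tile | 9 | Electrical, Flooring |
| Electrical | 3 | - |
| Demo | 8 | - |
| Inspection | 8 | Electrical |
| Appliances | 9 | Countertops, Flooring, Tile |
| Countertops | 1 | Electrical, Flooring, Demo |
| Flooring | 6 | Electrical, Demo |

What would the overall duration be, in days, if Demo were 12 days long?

36

Actual critical path: Demo→Flooring→Countertops→Trim = 8+6+1+17 = 32 ⇒ 32 days.
Since Demo is critical, the +4 change carries straight to that chain (now 36 days).
No other chain overtakes it, so the finish is 36 days.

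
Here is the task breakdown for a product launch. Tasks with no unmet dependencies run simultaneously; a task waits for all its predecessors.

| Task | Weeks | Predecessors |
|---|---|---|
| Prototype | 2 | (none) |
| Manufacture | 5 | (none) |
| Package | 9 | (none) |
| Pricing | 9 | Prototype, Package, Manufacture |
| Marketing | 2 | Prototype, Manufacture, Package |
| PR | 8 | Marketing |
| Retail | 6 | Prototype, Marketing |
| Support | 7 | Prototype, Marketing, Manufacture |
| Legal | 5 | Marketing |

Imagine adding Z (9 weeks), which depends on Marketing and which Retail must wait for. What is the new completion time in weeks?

26

Originally the job takes 19 weeks.
With Z inserted, Retail now waits for max(Prototype, Marketing, Z).
New critical path: Package→Marketing→Z→Retail = 9+2+9+6 = 26 ⇒ 26 weeks.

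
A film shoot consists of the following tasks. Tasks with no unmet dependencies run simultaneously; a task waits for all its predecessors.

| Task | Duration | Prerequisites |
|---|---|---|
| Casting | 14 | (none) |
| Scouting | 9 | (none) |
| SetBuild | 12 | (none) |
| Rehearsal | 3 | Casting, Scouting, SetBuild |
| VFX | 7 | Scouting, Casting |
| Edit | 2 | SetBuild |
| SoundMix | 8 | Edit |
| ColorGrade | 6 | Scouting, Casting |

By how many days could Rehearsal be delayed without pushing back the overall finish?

5

SetBuild→Edit→SoundMix = 12+2+8 = 22 sets the makespan at 22 days.
Longest path through Rehearsal: 17 days (earliest finish 17, latest finish 22).
Float = 22 − 17 = 5.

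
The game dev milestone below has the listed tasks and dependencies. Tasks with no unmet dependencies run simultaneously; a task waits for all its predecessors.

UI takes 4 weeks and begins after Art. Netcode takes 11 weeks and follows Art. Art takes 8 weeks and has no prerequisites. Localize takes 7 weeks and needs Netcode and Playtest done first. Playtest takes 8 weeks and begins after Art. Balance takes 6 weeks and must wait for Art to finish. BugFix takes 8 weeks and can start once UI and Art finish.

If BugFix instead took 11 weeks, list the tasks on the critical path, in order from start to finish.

As given, the longest chain is Art→Netcode→Localize = 8+11+7 = 26, so the finish is 26 weeks.
The longest path through BugFix is only 20 weeks, so BugFix has float 6.
The critical path is still Art→Netcode→Localize; finish is now 26 weeks.

Art, Netcode, Localize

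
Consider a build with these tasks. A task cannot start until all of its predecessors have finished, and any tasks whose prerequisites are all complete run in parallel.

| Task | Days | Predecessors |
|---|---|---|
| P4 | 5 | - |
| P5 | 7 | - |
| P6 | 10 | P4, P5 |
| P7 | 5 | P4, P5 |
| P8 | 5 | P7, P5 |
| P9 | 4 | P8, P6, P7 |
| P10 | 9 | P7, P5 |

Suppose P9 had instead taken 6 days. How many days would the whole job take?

23

Critical path before the change: P5→P6→P9 = 7+10+4 = 21 giving 21 days.
P9 lies on that path, so at 6 days the path becomes 23 days.
That remains the longest chain; total 23 days.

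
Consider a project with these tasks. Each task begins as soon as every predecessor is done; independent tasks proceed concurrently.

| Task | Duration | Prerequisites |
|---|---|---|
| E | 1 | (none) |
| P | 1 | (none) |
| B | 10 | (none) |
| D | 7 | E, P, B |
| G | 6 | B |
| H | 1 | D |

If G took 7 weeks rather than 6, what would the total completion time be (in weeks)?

The binding path is B→D→H = 10+7+1 = 18; finish at 18 weeks.
The longest path through G is only 16 weeks, so G has float 2.
That remains the longest chain; total 18 weeks.

18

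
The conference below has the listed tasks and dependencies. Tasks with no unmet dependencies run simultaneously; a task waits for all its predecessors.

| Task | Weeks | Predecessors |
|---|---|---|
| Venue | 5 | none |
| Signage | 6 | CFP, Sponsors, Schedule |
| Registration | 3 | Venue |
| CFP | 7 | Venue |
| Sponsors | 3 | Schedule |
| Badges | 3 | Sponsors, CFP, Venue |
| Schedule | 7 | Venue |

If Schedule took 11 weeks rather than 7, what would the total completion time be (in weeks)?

Actual critical path: Venue→Schedule→Sponsors→Signage = 5+7+3+6 = 21 ⇒ 21 weeks.
Since Schedule is critical, the +4 change carries straight to that chain (now 25 weeks).
No other chain overtakes it, so the finish is 25 weeks.

25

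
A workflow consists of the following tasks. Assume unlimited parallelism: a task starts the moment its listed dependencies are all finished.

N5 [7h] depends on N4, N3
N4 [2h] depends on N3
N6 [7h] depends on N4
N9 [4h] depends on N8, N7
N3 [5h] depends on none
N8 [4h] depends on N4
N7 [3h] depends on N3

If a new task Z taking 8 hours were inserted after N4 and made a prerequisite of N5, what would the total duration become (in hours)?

22

Originally the project takes 15 hours.
With Z inserted, N5 now waits for max(N4, N3, Z).
New critical path: N3→N4→Z→N5 = 5+2+8+7 = 22 ⇒ 22 hours.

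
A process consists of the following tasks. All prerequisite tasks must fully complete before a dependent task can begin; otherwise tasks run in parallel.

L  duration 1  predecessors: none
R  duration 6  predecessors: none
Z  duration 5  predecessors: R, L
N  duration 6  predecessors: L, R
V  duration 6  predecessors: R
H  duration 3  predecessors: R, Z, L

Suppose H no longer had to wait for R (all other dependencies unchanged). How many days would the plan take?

Before: longest chain R→Z→H = 6+5+3 = 14, finish 14.
Dropping R→H doesn't change H's earliest start (11); another predecessor still binds.
New critical path: R→Z→H = 6+5+3 = 14 ⇒ 14 days.

14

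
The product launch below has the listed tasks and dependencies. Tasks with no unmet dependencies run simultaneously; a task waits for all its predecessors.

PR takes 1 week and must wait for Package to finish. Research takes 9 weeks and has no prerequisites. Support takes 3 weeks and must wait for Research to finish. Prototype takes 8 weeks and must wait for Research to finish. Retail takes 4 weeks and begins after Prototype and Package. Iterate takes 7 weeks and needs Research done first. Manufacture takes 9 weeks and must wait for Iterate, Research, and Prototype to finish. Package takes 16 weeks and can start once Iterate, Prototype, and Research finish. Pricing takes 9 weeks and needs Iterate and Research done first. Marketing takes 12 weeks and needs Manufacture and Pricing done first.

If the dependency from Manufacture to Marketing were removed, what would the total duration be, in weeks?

37

Original critical path: Research→Prototype→Manufacture→Marketing = 9+8+9+12 = 38 ⇒ 38 weeks.
Without Manufacture→Marketing, Marketing's earliest start moves from 26 to 25.
New critical path: Research→Prototype→Package→Retail = 9+8+16+4 = 37 ⇒ 37 weeks.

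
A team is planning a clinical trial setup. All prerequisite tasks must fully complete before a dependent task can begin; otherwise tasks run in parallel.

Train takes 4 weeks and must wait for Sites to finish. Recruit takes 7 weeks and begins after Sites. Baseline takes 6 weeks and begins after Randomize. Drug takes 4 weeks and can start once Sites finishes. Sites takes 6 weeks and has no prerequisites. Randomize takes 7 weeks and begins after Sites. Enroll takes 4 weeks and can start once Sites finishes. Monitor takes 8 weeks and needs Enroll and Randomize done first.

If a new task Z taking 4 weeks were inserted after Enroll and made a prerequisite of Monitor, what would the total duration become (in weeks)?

22

Originally the plan takes 21 weeks.
With Z inserted, Monitor now waits for max(Enroll, Randomize, Z).
New critical path: Sites→Enroll→Z→Monitor = 6+4+4+8 = 22 ⇒ 22 weeks.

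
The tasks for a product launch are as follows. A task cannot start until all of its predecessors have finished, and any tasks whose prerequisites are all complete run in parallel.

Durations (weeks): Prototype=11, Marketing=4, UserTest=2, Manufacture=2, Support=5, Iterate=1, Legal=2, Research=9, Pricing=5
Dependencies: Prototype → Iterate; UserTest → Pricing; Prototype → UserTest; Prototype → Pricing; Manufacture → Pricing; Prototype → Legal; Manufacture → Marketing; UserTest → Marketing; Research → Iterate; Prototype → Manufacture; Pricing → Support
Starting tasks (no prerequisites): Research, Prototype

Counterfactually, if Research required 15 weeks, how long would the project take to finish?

23

The binding path is Prototype→UserTest→Pricing→Support = 11+2+5+5 = 23; finish at 23 weeks.
The longest path through Research is only 10 weeks, so Research has float 13.
That remains the longest chain; total 23 weeks.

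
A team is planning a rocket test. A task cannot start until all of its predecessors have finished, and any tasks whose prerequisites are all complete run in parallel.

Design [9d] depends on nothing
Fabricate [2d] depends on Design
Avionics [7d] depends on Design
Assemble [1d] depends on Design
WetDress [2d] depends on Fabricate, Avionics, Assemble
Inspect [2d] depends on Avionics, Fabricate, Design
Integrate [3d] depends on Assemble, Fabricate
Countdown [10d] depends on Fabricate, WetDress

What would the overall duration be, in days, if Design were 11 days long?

30

Critical path before the change: Design→Avionics→WetDress→Countdown = 9+7+2+10 = 28 giving 28 days.
Design is on the critical path; changing it to 11 makes that path 30 days.
No other chain overtakes it, so the finish is 30 days.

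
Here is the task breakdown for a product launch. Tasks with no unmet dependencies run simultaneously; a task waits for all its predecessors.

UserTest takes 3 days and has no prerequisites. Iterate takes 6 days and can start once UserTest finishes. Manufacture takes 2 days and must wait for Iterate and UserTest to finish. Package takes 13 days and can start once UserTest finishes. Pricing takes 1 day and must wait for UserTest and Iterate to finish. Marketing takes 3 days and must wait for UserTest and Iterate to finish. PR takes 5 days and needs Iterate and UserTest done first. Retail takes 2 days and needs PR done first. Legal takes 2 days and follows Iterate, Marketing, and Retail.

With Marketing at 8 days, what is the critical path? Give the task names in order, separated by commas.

UserTest, Iterate, Marketing, Legal

The binding path is UserTest→Iterate→PR→Retail→Legal = 3+6+5+2+2 = 18; finish at 18 days.
The longest path through Marketing is only 14 days, so Marketing has float 4.
Now UserTest→Iterate→Marketing→Legal = 3+6+8+2 = 19 is longest, so the finish becomes 19 days.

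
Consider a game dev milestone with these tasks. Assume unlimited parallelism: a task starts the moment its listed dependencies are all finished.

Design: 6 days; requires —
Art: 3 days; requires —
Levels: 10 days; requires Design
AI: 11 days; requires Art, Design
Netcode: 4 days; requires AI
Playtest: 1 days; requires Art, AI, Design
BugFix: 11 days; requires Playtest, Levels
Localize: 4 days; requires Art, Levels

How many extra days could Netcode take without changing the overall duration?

Design→AI→Playtest→BugFix = 6+11+1+11 = 29 sets the makespan at 29 days.
Longest path through Netcode: 21 days (earliest finish 21, latest finish 29).
So Netcode can slip 29 − 21 = 8 days.

8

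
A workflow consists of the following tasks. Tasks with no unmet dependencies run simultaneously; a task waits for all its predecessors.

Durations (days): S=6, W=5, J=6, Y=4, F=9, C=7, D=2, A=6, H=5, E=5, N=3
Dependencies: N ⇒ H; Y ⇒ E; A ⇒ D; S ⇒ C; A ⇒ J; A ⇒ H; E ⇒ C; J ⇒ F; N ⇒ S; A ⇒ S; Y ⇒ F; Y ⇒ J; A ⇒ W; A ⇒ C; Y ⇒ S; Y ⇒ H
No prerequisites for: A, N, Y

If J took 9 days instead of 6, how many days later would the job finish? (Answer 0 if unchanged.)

3

Actual critical path: A→J→F = 6+6+9 = 21 ⇒ 21 days.
J is on the critical path; changing it to 9 makes that path 24 days.
That remains the longest chain; total 24 days.
Change in finish: 24 − 21 = +3 days.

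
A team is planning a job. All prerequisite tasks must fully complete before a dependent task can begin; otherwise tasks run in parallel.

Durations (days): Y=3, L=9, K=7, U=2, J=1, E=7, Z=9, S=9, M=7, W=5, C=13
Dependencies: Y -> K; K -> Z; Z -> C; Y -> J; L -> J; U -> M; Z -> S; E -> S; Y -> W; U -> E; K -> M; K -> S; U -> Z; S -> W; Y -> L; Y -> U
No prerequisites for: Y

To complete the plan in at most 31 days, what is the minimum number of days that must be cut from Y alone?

Current finish: 33 days; target: 31.
Y is on every critical path, so each day cut from Y cuts the finish by one (this holds down to a finish of 31).
Need 33 − 31 = 2 days off Y → Y becomes 1 day, finish becomes 31.

2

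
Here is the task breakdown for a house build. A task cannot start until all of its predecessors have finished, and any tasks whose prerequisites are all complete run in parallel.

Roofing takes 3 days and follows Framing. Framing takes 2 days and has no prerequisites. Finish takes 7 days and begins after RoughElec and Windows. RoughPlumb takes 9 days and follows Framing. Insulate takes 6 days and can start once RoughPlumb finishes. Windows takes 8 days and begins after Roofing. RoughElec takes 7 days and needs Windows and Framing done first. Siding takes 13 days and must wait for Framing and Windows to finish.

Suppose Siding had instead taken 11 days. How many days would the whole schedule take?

27

The binding path is Framing→Roofing→Windows→RoughElec→Finish = 2+3+8+7+7 = 27; finish at 27 days.
The longest path through Siding is only 26 days, so Siding has float 1.
No other chain overtakes it, so the finish is 27 days.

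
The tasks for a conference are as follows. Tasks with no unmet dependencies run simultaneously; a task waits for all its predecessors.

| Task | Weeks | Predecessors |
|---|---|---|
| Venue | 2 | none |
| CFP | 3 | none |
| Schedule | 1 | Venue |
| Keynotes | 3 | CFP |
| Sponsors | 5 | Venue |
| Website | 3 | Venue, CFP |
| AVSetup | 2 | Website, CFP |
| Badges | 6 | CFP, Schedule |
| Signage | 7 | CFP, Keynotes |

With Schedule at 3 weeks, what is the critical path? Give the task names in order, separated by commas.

CFP, Keynotes, Signage

Critical path before the change: CFP→Keynotes→Signage = 3+3+7 = 13 giving 13 weeks.
The longest path through Schedule is only 9 weeks, so Schedule has float 4.
No other chain overtakes it, so the finish is 13 weeks.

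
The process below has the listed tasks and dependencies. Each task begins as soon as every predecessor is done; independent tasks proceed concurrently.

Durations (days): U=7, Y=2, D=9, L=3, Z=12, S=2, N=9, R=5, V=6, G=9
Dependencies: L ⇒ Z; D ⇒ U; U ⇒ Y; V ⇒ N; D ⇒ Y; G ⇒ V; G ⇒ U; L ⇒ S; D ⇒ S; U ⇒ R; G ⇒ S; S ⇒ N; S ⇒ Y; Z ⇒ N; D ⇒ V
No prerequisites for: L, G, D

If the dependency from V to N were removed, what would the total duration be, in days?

24

Original critical path: L→Z→N = 3+12+9 = 24 ⇒ 24 days.
Dropping V→N doesn't change N's earliest start (15); another predecessor still binds.
The longest chain is now L→Z→N = 3+12+9 = 24, so the plan takes 24 days.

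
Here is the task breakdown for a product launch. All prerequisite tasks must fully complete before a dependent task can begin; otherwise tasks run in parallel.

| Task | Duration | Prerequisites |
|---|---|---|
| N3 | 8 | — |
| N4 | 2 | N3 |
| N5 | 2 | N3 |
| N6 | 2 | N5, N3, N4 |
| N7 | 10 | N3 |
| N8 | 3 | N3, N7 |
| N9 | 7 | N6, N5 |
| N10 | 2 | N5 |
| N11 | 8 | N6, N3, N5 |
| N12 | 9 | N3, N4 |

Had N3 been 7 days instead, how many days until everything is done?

Actual critical path: N3→N7→N8 = 8+10+3 = 21 ⇒ 21 days.
N3 lies on that path, so at 7 days the path becomes 20 days.
The critical path is still N3→N7→N8; finish is now 20 days.

20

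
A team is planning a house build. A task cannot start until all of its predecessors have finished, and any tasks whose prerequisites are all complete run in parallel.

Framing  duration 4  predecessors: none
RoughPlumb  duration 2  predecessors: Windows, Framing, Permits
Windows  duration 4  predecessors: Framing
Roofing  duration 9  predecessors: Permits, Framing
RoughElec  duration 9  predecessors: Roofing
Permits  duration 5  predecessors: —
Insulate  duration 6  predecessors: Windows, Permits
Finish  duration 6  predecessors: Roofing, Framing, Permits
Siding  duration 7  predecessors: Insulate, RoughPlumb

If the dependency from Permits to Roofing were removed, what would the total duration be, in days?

22

Before: longest chain Permits→Roofing→RoughElec = 5+9+9 = 23, finish 23.
Without Permits→Roofing, Roofing's earliest start moves from 5 to 4.
The longest chain is now Framing→Roofing→RoughElec = 4+9+9 = 22, so the project takes 22 days.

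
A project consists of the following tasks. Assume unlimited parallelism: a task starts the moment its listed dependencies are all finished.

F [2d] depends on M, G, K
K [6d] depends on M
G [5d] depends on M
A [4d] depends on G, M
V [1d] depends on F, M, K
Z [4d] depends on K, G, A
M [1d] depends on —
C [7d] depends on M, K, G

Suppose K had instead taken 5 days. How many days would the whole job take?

Baseline: M→K→C = 1+6+7 = 14 → 14 days.
K is on the critical path; changing it to 5 makes that path 13 days.
New critical path: M→G→A→Z = 1+5+4+4 = 14 ⇒ 14 days.

14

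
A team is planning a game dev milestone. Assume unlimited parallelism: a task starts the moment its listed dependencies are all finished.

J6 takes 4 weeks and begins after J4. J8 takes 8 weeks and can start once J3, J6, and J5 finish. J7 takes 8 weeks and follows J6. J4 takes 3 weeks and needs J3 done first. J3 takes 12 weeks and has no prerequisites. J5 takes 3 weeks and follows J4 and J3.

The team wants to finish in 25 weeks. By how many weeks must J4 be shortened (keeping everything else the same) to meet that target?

2

Current finish: 27 weeks; target: 25.
J4 is on every critical path, so each week cut from J4 cuts the finish by one (this holds down to a finish of 25).
Need 27 − 25 = 2 weeks off J4 → J4 becomes 1 week, finish becomes 25.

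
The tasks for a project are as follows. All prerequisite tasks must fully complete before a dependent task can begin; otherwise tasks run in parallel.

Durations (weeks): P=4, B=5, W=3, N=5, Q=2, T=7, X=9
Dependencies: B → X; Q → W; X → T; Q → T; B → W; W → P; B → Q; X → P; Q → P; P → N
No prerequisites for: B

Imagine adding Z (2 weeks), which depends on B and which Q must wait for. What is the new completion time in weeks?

Originally the schedule takes 23 weeks.
With Z inserted, Q now waits for max(B, Z).
New critical path: B→X→P→N = 5+9+4+5 = 23 ⇒ 23 weeks.

23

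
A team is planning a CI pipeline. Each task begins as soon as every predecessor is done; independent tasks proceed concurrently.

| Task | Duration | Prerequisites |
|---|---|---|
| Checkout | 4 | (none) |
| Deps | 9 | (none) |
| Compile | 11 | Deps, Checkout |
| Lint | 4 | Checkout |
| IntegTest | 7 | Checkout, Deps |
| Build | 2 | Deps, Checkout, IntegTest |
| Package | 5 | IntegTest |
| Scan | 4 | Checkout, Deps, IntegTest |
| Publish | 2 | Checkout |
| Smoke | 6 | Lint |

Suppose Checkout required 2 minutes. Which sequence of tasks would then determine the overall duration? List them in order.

Baseline: Deps→IntegTest→Package = 9+7+5 = 21 → 21 minutes.
The longest path through Checkout is only 16 minutes, so Checkout has float 5.
That remains the longest chain; total 21 minutes.

Deps, IntegTest, Package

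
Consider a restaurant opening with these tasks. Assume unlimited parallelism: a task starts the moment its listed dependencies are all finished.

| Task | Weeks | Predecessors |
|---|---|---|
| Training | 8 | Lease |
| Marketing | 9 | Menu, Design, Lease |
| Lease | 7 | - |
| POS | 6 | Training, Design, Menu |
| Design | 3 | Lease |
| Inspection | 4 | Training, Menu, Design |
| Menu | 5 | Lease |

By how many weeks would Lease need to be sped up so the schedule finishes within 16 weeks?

Current finish: 21 weeks; target: 16.
Lease is on every critical path, so each week cut from Lease cuts the finish by one (this holds down to a finish of 15).
Need 21 − 16 = 5 weeks off Lease → Lease becomes 2 weeks, finish becomes 16.

5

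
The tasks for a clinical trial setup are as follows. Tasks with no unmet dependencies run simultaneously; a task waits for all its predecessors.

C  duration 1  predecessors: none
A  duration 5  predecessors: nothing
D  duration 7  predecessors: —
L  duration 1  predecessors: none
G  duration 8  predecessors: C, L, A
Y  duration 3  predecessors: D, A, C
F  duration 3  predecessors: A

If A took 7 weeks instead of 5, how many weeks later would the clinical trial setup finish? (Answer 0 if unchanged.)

Actual critical path: A→G = 5+8 = 13 ⇒ 13 weeks.
A is on the critical path; changing it to 7 makes that path 15 weeks.
That remains the longest chain; total 15 weeks.
Change in finish: 15 − 13 = +2 weeks.

2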